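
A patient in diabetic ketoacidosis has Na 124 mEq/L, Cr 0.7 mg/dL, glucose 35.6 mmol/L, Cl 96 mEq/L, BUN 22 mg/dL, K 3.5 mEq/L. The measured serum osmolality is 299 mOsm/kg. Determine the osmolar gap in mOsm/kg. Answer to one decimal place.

Calculated osmolality = 2·Na + glucose + BUN/2.8
= 2·124 + 35.6 + 22/2.8
= 248 + 35.60 + 7.86
= 291.46 mOsm/kg ≈ 291.5 mOsm/kg
Osmolar gap = measured − calculated = 299 − 291.5 = 7.5 mOsm/kg

7.5 mOsm/kg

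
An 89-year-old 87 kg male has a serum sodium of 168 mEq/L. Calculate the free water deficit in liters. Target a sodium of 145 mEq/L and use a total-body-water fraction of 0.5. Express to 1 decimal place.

6.9 L

TBW = 0.5 · 87 = 43.5 L
Free water deficit = TBW · (Na/145 − 1)
= 43.5 · (168/145 − 1)
= 43.5 · 0.1586
= 6.9 L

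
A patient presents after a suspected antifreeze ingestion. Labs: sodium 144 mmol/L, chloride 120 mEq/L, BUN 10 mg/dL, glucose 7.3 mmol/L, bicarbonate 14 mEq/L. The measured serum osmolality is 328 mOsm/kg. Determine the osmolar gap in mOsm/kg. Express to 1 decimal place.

29.1 mOsm/kg

Calculated osmolality = 2·Na + glucose + BUN/2.8
= 2·144 + 7.3 + 10/2.8
= 288 + 7.30 + 3.57
= 298.87 mOsm/kg ≈ 298.9 mOsm/kg
Osmolar gap = measured − calculated = 328 − 298.9 = 29.1 mOsm/kg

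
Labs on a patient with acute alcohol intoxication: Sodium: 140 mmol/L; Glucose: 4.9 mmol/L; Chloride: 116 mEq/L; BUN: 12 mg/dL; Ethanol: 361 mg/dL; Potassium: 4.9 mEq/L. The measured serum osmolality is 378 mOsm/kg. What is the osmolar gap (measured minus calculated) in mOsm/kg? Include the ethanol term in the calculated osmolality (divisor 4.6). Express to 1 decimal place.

Calculated osmolality = 2·Na + glucose + BUN/2.8 + ethanol/4.6
= 2·140 + 4.9 + 12/2.8 + 361/4.6
= 280 + 4.90 + 4.29 + 78.48
= 367.67 mOsm/kg ≈ 367.7 mOsm/kg
Osmolar gap = measured − calculated = 378 − 367.7 = 10.3 mOsm/kg

10.3 mOsm/kg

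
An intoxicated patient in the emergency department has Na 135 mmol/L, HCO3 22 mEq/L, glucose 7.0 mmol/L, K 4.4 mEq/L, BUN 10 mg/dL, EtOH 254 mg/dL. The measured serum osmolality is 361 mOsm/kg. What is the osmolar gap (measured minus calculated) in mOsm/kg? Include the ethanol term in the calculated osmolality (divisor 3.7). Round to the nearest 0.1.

11.8 mOsm/kg

Calculated osmolality = 2·Na + glucose + BUN/2.8 + ethanol/3.7
= 2·135 + 7 + 10/2.8 + 254/3.7
= 270 + 7 + 3.57 + 68.65
= 349.22 mOsm/kg ≈ 349.2 mOsm/kg
Osmolar gap = measured − calculated = 361 − 349.2 = 11.8 mOsm/kg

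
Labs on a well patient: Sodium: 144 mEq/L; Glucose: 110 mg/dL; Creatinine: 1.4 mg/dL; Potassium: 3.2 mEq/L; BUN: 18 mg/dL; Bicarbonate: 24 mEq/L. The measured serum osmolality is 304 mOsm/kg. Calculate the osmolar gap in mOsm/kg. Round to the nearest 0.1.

3.5 mOsm/kg

Calculated osmolality = 2·Na + glucose/18 + BUN/2.8
= 2·144 + 110/18 + 18/2.8
= 288 + 6.11 + 6.43
= 300.54 mOsm/kg ≈ 300.5 mOsm/kg
Osmolar gap = measured − calculated = 304 − 300.5 = 3.5 mOsm/kg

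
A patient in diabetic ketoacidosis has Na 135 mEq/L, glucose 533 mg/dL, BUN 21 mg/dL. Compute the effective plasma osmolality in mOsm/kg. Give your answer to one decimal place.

299.6 mOsm/kg

Effective osmolality excludes urea (freely permeant across cell membranes):
2·Na + glucose/18
= 2·135 + 533/18
= 270 + 29.61
= 299.61 mOsm/kg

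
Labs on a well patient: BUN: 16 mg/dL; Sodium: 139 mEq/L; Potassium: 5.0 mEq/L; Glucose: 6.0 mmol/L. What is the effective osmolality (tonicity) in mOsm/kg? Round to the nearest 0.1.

284.0 mOsm/kg

Effective osmolality excludes urea (freely permeant across cell membranes):
2·Na + glucose
= 2·139 + 6
= 278 + 6
= 284 mOsm/kg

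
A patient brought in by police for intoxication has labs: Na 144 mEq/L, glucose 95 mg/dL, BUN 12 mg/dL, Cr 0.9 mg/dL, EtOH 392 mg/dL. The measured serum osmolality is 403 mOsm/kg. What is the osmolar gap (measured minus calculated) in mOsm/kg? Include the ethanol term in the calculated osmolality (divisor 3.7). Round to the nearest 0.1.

Calculated osmolality = 2·Na + glucose/18 + BUN/2.8 + ethanol/3.7
= 2·144 + 95/18 + 12/2.8 + 392/3.7
= 288 + 5.28 + 4.29 + 105.95
= 403.52 mOsm/kg ≈ 403.5 mOsm/kg
Osmolar gap = measured − calculated = 403 − 403.5 = -0.5 mOsm/kg

-0.5 mOsm/kg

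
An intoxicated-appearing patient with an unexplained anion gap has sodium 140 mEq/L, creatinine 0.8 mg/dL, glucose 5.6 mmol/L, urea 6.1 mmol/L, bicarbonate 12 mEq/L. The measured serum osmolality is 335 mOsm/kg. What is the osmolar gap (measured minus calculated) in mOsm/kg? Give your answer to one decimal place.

Calculated osmolality = 2·Na + glucose + urea
= 2·140 + 5.6 + 6.1
= 280 + 5.60 + 6.10
= 291.7 mOsm/kg ≈ 291.7 mOsm/kg
Osmolar gap = measured − calculated = 335 − 291.7 = 43.3 mOsm/kg

43.3 mOsm/kg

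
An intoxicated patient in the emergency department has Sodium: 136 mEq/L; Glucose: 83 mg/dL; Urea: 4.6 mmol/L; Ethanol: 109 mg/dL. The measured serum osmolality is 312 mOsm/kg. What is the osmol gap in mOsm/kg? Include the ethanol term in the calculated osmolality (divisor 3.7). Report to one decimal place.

Calculated osmolality = 2·Na + glucose/18 + urea + ethanol/3.7
= 2·136 + 83/18 + 4.6 + 109/3.7
= 272 + 4.61 + 4.60 + 29.46
= 310.67 mOsm/kg ≈ 310.7 mOsm/kg
Osmolar gap = measured − calculated = 312 − 310.7 = 1.3 mOsm/kg

1.3 mOsm/kg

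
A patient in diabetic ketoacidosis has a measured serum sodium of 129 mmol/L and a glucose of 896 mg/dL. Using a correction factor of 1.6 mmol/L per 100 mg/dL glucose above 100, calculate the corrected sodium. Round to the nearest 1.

Corrected Na = measured Na + 1.6 · (glucose − 100)/100
= 129 + 1.6 · (896 − 100)/100
= 129 + 12.7
= 141.7 mmol/L

142 mmol/L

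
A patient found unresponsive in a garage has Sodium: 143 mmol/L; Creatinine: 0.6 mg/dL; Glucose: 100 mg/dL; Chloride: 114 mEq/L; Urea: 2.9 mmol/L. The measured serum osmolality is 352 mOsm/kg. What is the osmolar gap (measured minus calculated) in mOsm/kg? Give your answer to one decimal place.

Calculated osmolality = 2·Na + glucose/18 + urea
= 2·143 + 100/18 + 2.9
= 286 + 5.56 + 2.90
= 294.46 mOsm/kg ≈ 294.5 mOsm/kg
Osmolar gap = measured − calculated = 352 − 294.5 = 57.5 mOsm/kg

57.5 mOsm/kg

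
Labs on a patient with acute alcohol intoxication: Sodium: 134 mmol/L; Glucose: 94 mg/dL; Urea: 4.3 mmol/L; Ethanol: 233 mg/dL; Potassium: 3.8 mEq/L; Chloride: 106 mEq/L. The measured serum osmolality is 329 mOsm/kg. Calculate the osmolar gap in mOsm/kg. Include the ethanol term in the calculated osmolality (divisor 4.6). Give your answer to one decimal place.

Calculated osmolality = 2·Na + glucose/18 + urea + ethanol/4.6
= 2·134 + 94/18 + 4.3 + 233/4.6
= 268 + 5.22 + 4.30 + 50.65
= 328.17 mOsm/kg ≈ 328.2 mOsm/kg
Osmolar gap = measured − calculated = 329 − 328.2 = 0.8 mOsm/kg

0.8 mOsm/kg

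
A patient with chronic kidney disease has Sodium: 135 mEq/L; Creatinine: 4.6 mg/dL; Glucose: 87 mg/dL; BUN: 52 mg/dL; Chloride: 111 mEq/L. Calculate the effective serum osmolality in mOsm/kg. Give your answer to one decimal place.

274.8 mOsm/kg

Effective osmolality excludes urea (freely permeant across cell membranes):
2·Na + glucose/18
= 2·135 + 87/18
= 270 + 4.83
= 274.83 mOsm/kg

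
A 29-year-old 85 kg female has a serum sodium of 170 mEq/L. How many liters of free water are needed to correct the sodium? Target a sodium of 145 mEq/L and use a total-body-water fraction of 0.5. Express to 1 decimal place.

7.3 L

TBW = 0.5 · 85 = 42.5 L
Free water deficit = TBW · (Na/145 − 1)
= 42.5 · (170/145 − 1)
= 42.5 · 0.1724
= 7.33 L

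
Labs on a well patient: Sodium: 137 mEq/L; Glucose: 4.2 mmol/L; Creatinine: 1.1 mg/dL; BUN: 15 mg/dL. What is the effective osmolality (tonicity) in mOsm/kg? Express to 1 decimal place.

278.2 mOsm/kg

Effective osmolality excludes urea (freely permeant across cell membranes):
2·Na + glucose
= 2·137 + 4.2
= 274 + 4.2
= 278.2 mOsm/kg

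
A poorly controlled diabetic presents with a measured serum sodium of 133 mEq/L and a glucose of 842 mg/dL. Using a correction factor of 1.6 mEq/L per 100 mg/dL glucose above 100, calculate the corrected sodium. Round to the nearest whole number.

145 mEq/L

Corrected Na = measured Na + 1.6 · (glucose − 100)/100
= 133 + 1.6 · (842 − 100)/100
= 133 + 11.9
= 144.9 mEq/L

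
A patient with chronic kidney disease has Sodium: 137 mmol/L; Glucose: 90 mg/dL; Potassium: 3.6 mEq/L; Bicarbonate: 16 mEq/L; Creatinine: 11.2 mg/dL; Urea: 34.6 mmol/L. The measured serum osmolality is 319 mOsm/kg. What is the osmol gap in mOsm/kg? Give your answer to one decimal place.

Calculated osmolality = 2·Na + glucose/18 + urea
= 2·137 + 90/18 + 34.6
= 274 + 5 + 34.60
= 313.6 mOsm/kg ≈ 313.6 mOsm/kg
Osmolar gap = measured − calculated = 319 − 313.6 = 5.4 mOsm/kg

5.4 mOsm/kg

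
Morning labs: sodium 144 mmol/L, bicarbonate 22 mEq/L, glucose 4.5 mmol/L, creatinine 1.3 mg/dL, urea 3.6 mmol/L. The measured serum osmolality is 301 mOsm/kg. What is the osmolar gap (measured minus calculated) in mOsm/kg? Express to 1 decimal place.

4.9 mOsm/kg

Calculated osmolality = 2·Na + glucose + urea
= 2·144 + 4.5 + 3.6
= 288 + 4.50 + 3.60
= 296.1 mOsm/kg ≈ 296.1 mOsm/kg
Osmolar gap = measured − calculated = 301 − 296.1 = 4.9 mOsm/kg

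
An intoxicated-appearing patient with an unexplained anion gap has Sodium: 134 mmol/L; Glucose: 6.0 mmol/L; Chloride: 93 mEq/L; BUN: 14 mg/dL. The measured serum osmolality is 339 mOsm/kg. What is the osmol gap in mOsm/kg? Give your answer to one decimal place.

60.0 mOsm/kg

Calculated osmolality = 2·Na + glucose + BUN/2.8
= 2·134 + 6 + 14/2.8
= 268 + 6 + 5
= 279 mOsm/kg ≈ 279.0 mOsm/kg
Osmolar gap = measured − calculated = 339 − 279.0 = 60.0 mOsm/kg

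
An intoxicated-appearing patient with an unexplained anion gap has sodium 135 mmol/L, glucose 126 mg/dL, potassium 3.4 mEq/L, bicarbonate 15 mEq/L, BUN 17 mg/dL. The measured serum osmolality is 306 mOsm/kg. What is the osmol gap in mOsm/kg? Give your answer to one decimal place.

22.9 mOsm/kg

Calculated osmolality = 2·Na + glucose/18 + BUN/2.8
= 2·135 + 126/18 + 17/2.8
= 270 + 7 + 6.07
= 283.07 mOsm/kg ≈ 283.1 mOsm/kg
Osmolar gap = measured − calculated = 306 − 283.1 = 22.9 mOsm/kg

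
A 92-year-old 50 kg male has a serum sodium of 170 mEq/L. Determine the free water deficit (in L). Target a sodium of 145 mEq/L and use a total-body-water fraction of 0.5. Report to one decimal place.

4.3 L

TBW = 0.5 · 50 = 25 L
Free water deficit = TBW · (Na/145 − 1)
= 25 · (170/145 − 1)
= 25 · 0.1724
= 4.31 L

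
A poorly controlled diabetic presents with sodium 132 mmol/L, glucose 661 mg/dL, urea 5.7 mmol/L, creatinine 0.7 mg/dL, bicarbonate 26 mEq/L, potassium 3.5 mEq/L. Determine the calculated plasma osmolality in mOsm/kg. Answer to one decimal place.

306.4 mOsm/kg

Calculated osmolality = 2·Na + glucose/18 + urea
= 2·132 + 661/18 + 5.7
= 264 + 36.72 + 5.70
= 306.42 mOsm/kg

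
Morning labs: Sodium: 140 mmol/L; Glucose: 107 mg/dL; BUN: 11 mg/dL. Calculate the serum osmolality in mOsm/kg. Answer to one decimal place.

Calculated osmolality = 2·Na + glucose/18 + BUN/2.8
= 2·140 + 107/18 + 11/2.8
= 280 + 5.94 + 3.93
= 289.87 mOsm/kg

289.9 mOsm/kg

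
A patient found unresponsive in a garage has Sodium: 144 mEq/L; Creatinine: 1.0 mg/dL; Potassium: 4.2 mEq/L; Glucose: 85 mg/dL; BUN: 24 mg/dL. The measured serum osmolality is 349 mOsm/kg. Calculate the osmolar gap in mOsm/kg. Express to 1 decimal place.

47.7 mOsm/kg

Calculated osmolality = 2·Na + glucose/18 + BUN/2.8
= 2·144 + 85/18 + 24/2.8
= 288 + 4.72 + 8.57
= 301.29 mOsm/kg ≈ 301.3 mOsm/kg
Osmolar gap = measured − calculated = 349 − 301.3 = 47.7 mOsm/kg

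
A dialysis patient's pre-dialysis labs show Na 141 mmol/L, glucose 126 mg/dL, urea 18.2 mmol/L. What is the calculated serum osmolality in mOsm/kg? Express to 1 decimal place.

Calculated osmolality = 2·Na + glucose/18 + urea
= 2·141 + 126/18 + 18.2
= 282 + 7 + 18.20
= 307.2 mOsm/kg

307.2 mOsm/kg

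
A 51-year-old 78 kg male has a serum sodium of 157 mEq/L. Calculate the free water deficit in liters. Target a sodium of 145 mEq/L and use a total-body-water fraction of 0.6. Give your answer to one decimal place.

3.9 L

TBW = 0.6 · 78 = 46.8 L
Free water deficit = TBW · (Na/145 − 1)
= 46.8 · (157/145 − 1)
= 46.8 · 0.0828
= 3.88 L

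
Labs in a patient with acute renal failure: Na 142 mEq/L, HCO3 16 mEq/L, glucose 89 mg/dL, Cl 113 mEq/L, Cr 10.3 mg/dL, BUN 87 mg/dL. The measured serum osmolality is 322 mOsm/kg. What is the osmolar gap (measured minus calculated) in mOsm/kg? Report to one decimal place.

2.0 mOsm/kg

Calculated osmolality = 2·Na + glucose/18 + BUN/2.8
= 2·142 + 89/18 + 87/2.8
= 284 + 4.94 + 31.07
= 320.01 mOsm/kg ≈ 320.0 mOsm/kg
Osmolar gap = measured − calculated = 322 − 320.0 = 2.0 mOsm/kg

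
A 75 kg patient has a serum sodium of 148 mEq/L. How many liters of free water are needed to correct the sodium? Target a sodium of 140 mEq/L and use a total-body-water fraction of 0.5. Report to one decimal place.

2.1 L

TBW = 0.5 · 75 = 37.5 L
Free water deficit = TBW · (Na/140 − 1)
= 37.5 · (148/140 − 1)
= 37.5 · 0.0571
= 2.14 L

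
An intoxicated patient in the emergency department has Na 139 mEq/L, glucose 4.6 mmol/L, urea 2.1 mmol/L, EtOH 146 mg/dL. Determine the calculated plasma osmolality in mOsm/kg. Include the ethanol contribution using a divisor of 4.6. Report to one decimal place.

Calculated osmolality = 2·Na + glucose + urea + ethanol/4.6
= 2·139 + 4.6 + 2.1 + 146/4.6
= 278 + 4.60 + 2.10 + 31.74
= 316.44 mOsm/kg

316.4 mOsm/kg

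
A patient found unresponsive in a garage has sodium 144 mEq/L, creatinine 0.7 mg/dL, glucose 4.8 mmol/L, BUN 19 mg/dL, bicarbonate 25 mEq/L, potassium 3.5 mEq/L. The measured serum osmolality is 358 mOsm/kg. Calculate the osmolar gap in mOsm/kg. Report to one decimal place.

58.4 mOsm/kg

Calculated osmolality = 2·Na + glucose + BUN/2.8
= 2·144 + 4.8 + 19/2.8
= 288 + 4.80 + 6.79
= 299.59 mOsm/kg ≈ 299.6 mOsm/kg
Osmolar gap = measured − calculated = 358 − 299.6 = 58.4 mOsm/kg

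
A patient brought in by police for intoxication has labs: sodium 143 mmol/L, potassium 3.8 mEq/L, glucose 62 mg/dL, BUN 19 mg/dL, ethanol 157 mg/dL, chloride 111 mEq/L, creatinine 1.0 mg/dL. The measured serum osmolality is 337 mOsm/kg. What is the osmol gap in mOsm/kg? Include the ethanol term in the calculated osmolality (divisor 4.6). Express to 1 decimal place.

Calculated osmolality = 2·Na + glucose/18 + BUN/2.8 + ethanol/4.6
= 2·143 + 62/18 + 19/2.8 + 157/4.6
= 286 + 3.44 + 6.79 + 34.13
= 330.36 mOsm/kg ≈ 330.4 mOsm/kg
Osmolar gap = measured − calculated = 337 − 330.4 = 6.6 mOsm/kg

6.6 mOsm/kg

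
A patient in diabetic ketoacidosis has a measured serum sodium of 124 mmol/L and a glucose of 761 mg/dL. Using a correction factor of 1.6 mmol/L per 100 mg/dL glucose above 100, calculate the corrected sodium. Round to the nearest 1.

Corrected Na = measured Na + 1.6 · (glucose − 100)/100
= 124 + 1.6 · (761 − 100)/100
= 124 + 10.6
= 134.6 mmol/L

135 mmol/L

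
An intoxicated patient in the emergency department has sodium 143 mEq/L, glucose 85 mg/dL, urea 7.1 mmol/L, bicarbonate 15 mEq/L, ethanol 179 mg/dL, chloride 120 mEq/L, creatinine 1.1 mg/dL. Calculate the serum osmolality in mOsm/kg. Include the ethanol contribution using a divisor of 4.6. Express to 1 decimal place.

336.7 mOsm/kg

Calculated osmolality = 2·Na + glucose/18 + urea + ethanol/4.6
= 2·143 + 85/18 + 7.1 + 179/4.6
= 286 + 4.72 + 7.10 + 38.91
= 336.73 mOsm/kg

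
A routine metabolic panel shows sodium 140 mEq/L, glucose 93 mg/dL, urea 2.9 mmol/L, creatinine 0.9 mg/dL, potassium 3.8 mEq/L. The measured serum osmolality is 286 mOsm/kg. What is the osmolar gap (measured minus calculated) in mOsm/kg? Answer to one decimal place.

Calculated osmolality = 2·Na + glucose/18 + urea
= 2·140 + 93/18 + 2.9
= 280 + 5.17 + 2.90
= 288.07 mOsm/kg ≈ 288.1 mOsm/kg
Osmolar gap = measured − calculated = 286 − 288.1 = -2.1 mOsm/kg

-2.1 mOsm/kg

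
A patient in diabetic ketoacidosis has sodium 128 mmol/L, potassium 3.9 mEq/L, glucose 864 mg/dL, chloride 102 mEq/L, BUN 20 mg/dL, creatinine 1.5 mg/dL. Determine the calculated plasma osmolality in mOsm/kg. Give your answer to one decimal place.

Calculated osmolality = 2·Na + glucose/18 + BUN/2.8
= 2·128 + 864/18 + 20/2.8
= 256 + 48 + 7.14
= 311.14 mOsm/kg

311.1 mOsm/kg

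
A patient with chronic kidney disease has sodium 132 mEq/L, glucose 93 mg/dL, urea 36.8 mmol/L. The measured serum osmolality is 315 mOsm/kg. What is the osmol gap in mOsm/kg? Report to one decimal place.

Calculated osmolality = 2·Na + glucose/18 + urea
= 2·132 + 93/18 + 36.8
= 264 + 5.17 + 36.80
= 305.97 mOsm/kg ≈ 306.0 mOsm/kg
Osmolar gap = measured − calculated = 315 − 306.0 = 9.0 mOsm/kg

9.0 mOsm/kg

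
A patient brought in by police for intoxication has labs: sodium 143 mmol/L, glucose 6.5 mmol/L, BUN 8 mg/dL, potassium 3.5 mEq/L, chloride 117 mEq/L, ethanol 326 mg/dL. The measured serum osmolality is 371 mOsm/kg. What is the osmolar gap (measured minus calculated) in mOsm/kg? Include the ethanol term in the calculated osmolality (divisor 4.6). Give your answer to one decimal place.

Calculated osmolality = 2·Na + glucose + BUN/2.8 + ethanol/4.6
= 2·143 + 6.5 + 8/2.8 + 326/4.6
= 286 + 6.50 + 2.86 + 70.87
= 366.23 mOsm/kg ≈ 366.2 mOsm/kg
Osmolar gap = measured − calculated = 371 − 366.2 = 4.8 mOsm/kg

4.8 mOsm/kg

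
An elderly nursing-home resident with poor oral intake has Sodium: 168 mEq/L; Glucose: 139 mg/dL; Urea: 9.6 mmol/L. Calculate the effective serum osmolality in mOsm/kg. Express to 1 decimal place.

343.7 mOsm/kg

Effective osmolality excludes urea (freely permeant across cell membranes):
2·Na + glucose/18
= 2·168 + 139/18
= 336 + 7.72
= 343.72 mOsm/kg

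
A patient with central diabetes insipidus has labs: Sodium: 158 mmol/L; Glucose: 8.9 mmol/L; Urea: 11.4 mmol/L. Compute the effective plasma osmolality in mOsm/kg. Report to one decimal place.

Effective osmolality excludes urea (freely permeant across cell membranes):
2·Na + glucose
= 2·158 + 8.9
= 316 + 8.9
= 324.9 mOsm/kg

324.9 mOsm/kg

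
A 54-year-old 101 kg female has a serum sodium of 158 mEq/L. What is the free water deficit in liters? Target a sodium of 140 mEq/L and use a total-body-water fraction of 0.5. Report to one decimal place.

6.5 L

TBW = 0.5 · 101 = 50.5 L
Free water deficit = TBW · (Na/140 − 1)
= 50.5 · (158/140 − 1)
= 50.5 · 0.1286
= 6.49 L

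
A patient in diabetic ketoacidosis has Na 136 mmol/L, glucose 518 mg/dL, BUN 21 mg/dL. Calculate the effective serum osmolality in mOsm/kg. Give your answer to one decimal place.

300.8 mOsm/kg

Effective osmolality excludes urea (freely permeant across cell membranes):
2·Na + glucose/18
= 2·136 + 518/18
= 272 + 28.78
= 300.78 mOsm/kg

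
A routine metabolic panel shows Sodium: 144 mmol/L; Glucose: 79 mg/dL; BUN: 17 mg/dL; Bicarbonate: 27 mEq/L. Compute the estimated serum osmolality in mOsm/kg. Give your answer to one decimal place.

298.5 mOsm/kg

Calculated osmolality = 2·Na + glucose/18 + BUN/2.8
= 2·144 + 79/18 + 17/2.8
= 288 + 4.39 + 6.07
= 298.46 mOsm/kg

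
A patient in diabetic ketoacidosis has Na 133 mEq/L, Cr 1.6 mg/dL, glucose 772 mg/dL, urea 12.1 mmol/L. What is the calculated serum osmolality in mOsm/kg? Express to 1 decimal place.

321.0 mOsm/kg

Calculated osmolality = 2·Na + glucose/18 + urea
= 2·133 + 772/18 + 12.1
= 266 + 42.89 + 12.10
= 320.99 mOsm/kg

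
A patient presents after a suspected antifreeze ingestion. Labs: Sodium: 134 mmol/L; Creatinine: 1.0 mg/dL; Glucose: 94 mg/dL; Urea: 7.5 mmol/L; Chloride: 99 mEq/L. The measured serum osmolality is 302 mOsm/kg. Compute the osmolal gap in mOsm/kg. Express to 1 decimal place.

Calculated osmolality = 2·Na + glucose/18 + urea
= 2·134 + 94/18 + 7.5
= 268 + 5.22 + 7.50
= 280.72 mOsm/kg ≈ 280.7 mOsm/kg
Osmolar gap = measured − calculated = 302 − 280.7 = 21.3 mOsm/kg

21.3 mOsm/kg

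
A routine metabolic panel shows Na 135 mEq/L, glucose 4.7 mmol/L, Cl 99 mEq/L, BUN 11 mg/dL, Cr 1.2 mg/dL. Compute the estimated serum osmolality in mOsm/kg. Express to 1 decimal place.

Calculated osmolality = 2·Na + glucose + BUN/2.8
= 2·135 + 4.7 + 11/2.8
= 270 + 4.70 + 3.93
= 278.63 mOsm/kg

278.6 mOsm/kg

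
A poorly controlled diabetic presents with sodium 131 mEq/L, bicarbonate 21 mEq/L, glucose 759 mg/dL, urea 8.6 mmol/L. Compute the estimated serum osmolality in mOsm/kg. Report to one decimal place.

Calculated osmolality = 2·Na + glucose/18 + urea
= 2·131 + 759/18 + 8.6
= 262 + 42.17 + 8.60
= 312.77 mOsm/kg

312.8 mOsm/kg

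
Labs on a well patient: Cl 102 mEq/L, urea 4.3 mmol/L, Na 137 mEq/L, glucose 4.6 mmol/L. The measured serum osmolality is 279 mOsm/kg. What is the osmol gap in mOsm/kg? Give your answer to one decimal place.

-3.9 mOsm/kg

Calculated osmolality = 2·Na + glucose + urea
= 2·137 + 4.6 + 4.3
= 274 + 4.60 + 4.30
= 282.9 mOsm/kg ≈ 282.9 mOsm/kg
Osmolar gap = measured − calculated = 279 − 282.9 = -3.9 mOsm/kg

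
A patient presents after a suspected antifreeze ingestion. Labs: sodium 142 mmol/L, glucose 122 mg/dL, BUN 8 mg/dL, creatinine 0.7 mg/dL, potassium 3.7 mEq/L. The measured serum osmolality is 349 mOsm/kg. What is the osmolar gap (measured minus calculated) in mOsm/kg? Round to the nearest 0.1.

Calculated osmolality = 2·Na + glucose/18 + BUN/2.8
= 2·142 + 122/18 + 8/2.8
= 284 + 6.78 + 2.86
= 293.64 mOsm/kg ≈ 293.6 mOsm/kg
Osmolar gap = measured − calculated = 349 − 293.6 = 55.4 mOsm/kg

55.4 mOsm/kg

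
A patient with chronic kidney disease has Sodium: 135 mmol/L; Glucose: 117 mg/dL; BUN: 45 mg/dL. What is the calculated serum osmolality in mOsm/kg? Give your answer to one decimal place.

292.6 mOsm/kg

Calculated osmolality = 2·Na + glucose/18 + BUN/2.8
= 2·135 + 117/18 + 45/2.8
= 270 + 6.50 + 16.07
= 292.57 mOsm/kg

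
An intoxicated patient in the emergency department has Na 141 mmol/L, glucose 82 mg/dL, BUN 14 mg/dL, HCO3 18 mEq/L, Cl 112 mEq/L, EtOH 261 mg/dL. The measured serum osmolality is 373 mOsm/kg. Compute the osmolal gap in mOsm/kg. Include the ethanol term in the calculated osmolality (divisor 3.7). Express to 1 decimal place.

Calculated osmolality = 2·Na + glucose/18 + BUN/2.8 + ethanol/3.7
= 2·141 + 82/18 + 14/2.8 + 261/3.7
= 282 + 4.56 + 5 + 70.54
= 362.1 mOsm/kg ≈ 362.1 mOsm/kg
Osmolar gap = measured − calculated = 373 − 362.1 = 10.9 mOsm/kg

10.9 mOsm/kg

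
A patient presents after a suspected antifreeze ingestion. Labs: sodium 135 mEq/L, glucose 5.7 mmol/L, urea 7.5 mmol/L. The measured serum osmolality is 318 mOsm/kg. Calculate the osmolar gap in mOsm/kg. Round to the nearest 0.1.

34.8 mOsm/kg

Calculated osmolality = 2·Na + glucose + urea
= 2·135 + 5.7 + 7.5
= 270 + 5.70 + 7.50
= 283.2 mOsm/kg ≈ 283.2 mOsm/kg
Osmolar gap = measured − calculated = 318 − 283.2 = 34.8 mOsm/kg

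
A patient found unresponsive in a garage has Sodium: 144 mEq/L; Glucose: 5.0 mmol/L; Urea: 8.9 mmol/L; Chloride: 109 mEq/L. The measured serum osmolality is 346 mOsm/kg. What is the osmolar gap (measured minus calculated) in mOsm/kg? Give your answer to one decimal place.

44.1 mOsm/kg

Calculated osmolality = 2·Na + glucose + urea
= 2·144 + 5 + 8.9
= 288 + 5 + 8.90
= 301.9 mOsm/kg ≈ 301.9 mOsm/kg
Osmolar gap = measured − calculated = 346 − 301.9 = 44.1 mOsm/kg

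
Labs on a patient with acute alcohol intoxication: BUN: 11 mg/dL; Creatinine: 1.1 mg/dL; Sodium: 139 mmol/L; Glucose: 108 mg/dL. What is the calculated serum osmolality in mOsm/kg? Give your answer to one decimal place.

Calculated osmolality = 2·Na + glucose/18 + BUN/2.8
= 2·139 + 108/18 + 11/2.8
= 278 + 6 + 3.93
= 287.93 mOsm/kg

287.9 mOsm/kg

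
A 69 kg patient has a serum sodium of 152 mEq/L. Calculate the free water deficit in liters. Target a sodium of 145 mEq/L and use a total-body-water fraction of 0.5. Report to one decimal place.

TBW = 0.5 · 69 = 34.5 L
Free water deficit = TBW · (Na/145 − 1)
= 34.5 · (152/145 − 1)
= 34.5 · 0.0483
= 1.67 L

1.7 L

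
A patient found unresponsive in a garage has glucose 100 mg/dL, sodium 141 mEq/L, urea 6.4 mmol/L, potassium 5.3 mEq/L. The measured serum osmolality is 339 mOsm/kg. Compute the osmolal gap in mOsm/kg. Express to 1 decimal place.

Calculated osmolality = 2·Na + glucose/18 + urea
= 2·141 + 100/18 + 6.4
= 282 + 5.56 + 6.40
= 293.96 mOsm/kg ≈ 294.0 mOsm/kg
Osmolar gap = measured − calculated = 339 − 294.0 = 45.0 mOsm/kg

45.0 mOsm/kg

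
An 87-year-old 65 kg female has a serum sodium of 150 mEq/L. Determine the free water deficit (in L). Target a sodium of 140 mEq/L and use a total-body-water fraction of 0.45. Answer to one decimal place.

TBW = 0.45 · 65 = 29.25 L
Free water deficit = TBW · (Na/140 − 1)
= 29.25 · (150/140 − 1)
= 29.25 · 0.0714
= 2.09 L

2.1 L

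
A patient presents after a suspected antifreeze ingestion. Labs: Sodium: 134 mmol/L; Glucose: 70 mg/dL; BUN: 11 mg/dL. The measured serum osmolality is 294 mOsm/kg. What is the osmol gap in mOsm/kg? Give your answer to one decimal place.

Calculated osmolality = 2·Na + glucose/18 + BUN/2.8
= 2·134 + 70/18 + 11/2.8
= 268 + 3.89 + 3.93
= 275.82 mOsm/kg ≈ 275.8 mOsm/kg
Osmolar gap = measured − calculated = 294 − 275.8 = 18.2 mOsm/kg

18.2 mOsm/kg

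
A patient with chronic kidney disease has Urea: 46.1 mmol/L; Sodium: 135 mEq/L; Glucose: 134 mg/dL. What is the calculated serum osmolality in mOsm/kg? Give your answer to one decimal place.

323.5 mOsm/kg

Calculated osmolality = 2·Na + glucose/18 + urea
= 2·135 + 134/18 + 46.1
= 270 + 7.44 + 46.10
= 323.54 mOsm/kg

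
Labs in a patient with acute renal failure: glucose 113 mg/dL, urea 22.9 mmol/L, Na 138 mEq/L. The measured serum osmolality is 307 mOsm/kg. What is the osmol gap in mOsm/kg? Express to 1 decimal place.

Calculated osmolality = 2·Na + glucose/18 + urea
= 2·138 + 113/18 + 22.9
= 276 + 6.28 + 22.90
= 305.18 mOsm/kg ≈ 305.2 mOsm/kg
Osmolar gap = measured − calculated = 307 − 305.2 = 1.8 mOsm/kg

1.8 mOsm/kg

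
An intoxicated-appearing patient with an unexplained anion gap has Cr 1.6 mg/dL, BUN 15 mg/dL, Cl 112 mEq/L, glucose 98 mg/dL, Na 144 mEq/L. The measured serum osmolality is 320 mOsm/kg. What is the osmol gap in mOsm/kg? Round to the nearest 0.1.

Calculated osmolality = 2·Na + glucose/18 + BUN/2.8
= 2·144 + 98/18 + 15/2.8
= 288 + 5.44 + 5.36
= 298.8 mOsm/kg ≈ 298.8 mOsm/kg
Osmolar gap = measured − calculated = 320 − 298.8 = 21.2 mOsm/kg

21.2 mOsm/kg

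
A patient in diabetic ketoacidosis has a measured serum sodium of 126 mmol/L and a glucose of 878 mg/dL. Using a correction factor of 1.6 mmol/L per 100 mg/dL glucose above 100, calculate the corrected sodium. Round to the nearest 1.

138 mmol/L

Corrected Na = measured Na + 1.6 · (glucose − 100)/100
= 126 + 1.6 · (878 − 100)/100
= 126 + 12.4
= 138.4 mmol/L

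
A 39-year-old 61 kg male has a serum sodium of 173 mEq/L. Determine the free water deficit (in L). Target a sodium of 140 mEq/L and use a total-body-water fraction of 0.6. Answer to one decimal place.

8.6 L

TBW = 0.6 · 61 = 36.6 L
Free water deficit = TBW · (Na/140 − 1)
= 36.6 · (173/140 − 1)
= 36.6 · 0.2357
= 8.63 L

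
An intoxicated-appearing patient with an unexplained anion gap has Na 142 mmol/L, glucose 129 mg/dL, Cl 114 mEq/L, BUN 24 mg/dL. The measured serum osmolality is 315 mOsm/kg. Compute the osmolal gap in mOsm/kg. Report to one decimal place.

15.3 mOsm/kg

Calculated osmolality = 2·Na + glucose/18 + BUN/2.8
= 2·142 + 129/18 + 24/2.8
= 284 + 7.17 + 8.57
= 299.74 mOsm/kg ≈ 299.7 mOsm/kg
Osmolar gap = measured − calculated = 315 − 299.7 = 15.3 mOsm/kg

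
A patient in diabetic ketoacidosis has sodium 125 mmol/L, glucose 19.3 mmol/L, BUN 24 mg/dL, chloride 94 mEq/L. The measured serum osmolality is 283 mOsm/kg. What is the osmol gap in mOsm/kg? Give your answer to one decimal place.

5.1 mOsm/kg

Calculated osmolality = 2·Na + glucose + BUN/2.8
= 2·125 + 19.3 + 24/2.8
= 250 + 19.30 + 8.57
= 277.87 mOsm/kg ≈ 277.9 mOsm/kg
Osmolar gap = measured − calculated = 283 − 277.9 = 5.1 mOsm/kg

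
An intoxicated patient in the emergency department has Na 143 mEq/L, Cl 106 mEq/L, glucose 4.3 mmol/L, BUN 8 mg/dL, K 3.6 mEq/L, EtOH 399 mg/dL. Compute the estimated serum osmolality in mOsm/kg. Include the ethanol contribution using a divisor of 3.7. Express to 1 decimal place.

401.0 mOsm/kg

Calculated osmolality = 2·Na + glucose + BUN/2.8 + ethanol/3.7
= 2·143 + 4.3 + 8/2.8 + 399/3.7
= 286 + 4.30 + 2.86 + 107.84
= 401 mOsm/kg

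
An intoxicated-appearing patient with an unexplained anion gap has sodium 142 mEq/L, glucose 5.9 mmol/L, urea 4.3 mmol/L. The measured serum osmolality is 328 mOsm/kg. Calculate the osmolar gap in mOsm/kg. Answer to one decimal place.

33.8 mOsm/kg

Calculated osmolality = 2·Na + glucose + urea
= 2·142 + 5.9 + 4.3
= 284 + 5.90 + 4.30
= 294.2 mOsm/kg ≈ 294.2 mOsm/kg
Osmolar gap = measured − calculated = 328 − 294.2 = 33.8 mOsm/kg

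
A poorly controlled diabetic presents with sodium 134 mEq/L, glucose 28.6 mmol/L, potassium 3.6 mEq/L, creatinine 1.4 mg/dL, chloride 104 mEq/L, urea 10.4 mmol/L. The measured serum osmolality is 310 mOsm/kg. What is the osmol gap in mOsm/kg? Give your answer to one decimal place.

Calculated osmolality = 2·Na + glucose + urea
= 2·134 + 28.6 + 10.4
= 268 + 28.60 + 10.40
= 307 mOsm/kg ≈ 307.0 mOsm/kg
Osmolar gap = measured − calculated = 310 − 307.0 = 3.0 mOsm/kg

3.0 mOsm/kg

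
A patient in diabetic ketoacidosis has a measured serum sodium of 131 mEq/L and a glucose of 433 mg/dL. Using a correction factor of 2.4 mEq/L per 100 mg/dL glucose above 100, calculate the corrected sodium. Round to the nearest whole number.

Corrected Na = measured Na + 2.4 · (glucose − 100)/100
= 131 + 2.4 · (433 − 100)/100
= 131 + 8
= 139 mEq/L

139 mEq/L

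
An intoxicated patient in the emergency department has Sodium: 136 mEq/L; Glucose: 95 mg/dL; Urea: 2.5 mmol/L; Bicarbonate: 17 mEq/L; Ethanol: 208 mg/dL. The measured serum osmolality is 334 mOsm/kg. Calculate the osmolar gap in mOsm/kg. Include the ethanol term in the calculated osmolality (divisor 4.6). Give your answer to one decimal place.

Calculated osmolality = 2·Na + glucose/18 + urea + ethanol/4.6
= 2·136 + 95/18 + 2.5 + 208/4.6
= 272 + 5.28 + 2.50 + 45.22
= 325 mOsm/kg ≈ 325.0 mOsm/kg
Osmolar gap = measured − calculated = 334 − 325.0 = 9.0 mOsm/kg

9.0 mOsm/kg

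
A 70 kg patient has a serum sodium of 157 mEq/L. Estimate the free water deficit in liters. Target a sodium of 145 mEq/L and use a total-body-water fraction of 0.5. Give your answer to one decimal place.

TBW = 0.5 · 70 = 35 L
Free water deficit = TBW · (Na/145 − 1)
= 35 · (157/145 − 1)
= 35 · 0.0828
= 2.9 L

2.9 L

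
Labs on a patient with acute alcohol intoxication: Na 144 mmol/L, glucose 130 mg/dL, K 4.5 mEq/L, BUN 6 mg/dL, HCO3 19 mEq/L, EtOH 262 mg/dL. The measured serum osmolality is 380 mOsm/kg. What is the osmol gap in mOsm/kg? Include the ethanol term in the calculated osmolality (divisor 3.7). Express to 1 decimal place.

11.8 mOsm/kg

Calculated osmolality = 2·Na + glucose/18 + BUN/2.8 + ethanol/3.7
= 2·144 + 130/18 + 6/2.8 + 262/3.7
= 288 + 7.22 + 2.14 + 70.81
= 368.17 mOsm/kg ≈ 368.2 mOsm/kg
Osmolar gap = measured − calculated = 380 − 368.2 = 11.8 mOsm/kg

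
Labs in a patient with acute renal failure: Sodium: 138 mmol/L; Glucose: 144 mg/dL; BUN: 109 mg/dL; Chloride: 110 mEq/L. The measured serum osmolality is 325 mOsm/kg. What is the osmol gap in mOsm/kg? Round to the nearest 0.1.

Calculated osmolality = 2·Na + glucose/18 + BUN/2.8
= 2·138 + 144/18 + 109/2.8
= 276 + 8 + 38.93
= 322.93 mOsm/kg ≈ 322.9 mOsm/kg
Osmolar gap = measured − calculated = 325 − 322.9 = 2.1 mOsm/kg

2.1 mOsm/kg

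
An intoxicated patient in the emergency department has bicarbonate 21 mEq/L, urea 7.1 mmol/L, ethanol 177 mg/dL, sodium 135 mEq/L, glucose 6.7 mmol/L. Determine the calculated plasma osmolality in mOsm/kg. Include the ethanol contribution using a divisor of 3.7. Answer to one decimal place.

Calculated osmolality = 2·Na + glucose + urea + ethanol/3.7
= 2·135 + 6.7 + 7.1 + 177/3.7
= 270 + 6.70 + 7.10 + 47.84
= 331.64 mOsm/kg

331.6 mOsm/kg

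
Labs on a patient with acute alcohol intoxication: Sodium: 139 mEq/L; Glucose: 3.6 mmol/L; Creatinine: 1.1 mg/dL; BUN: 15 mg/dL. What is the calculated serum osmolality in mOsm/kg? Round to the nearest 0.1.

287.0 mOsm/kg

Calculated osmolality = 2·Na + glucose + BUN/2.8
= 2·139 + 3.6 + 15/2.8
= 278 + 3.60 + 5.36
= 286.96 mOsm/kg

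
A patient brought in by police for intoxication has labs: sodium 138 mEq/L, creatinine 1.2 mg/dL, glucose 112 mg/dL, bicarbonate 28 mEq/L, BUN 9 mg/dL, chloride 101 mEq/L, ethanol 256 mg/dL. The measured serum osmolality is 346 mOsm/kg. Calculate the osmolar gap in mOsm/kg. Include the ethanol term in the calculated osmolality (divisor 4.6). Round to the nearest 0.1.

4.9 mOsm/kg

Calculated osmolality = 2·Na + glucose/18 + BUN/2.8 + ethanol/4.6
= 2·138 + 112/18 + 9/2.8 + 256/4.6
= 276 + 6.22 + 3.21 + 55.65
= 341.08 mOsm/kg ≈ 341.1 mOsm/kg
Osmolar gap = measured − calculated = 346 − 341.1 = 4.9 mOsm/kg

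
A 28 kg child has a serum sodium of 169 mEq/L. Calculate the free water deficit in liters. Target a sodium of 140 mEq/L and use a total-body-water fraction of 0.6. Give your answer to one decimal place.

3.5 L

TBW = 0.6 · 28 = 16.8 L
Free water deficit = TBW · (Na/140 − 1)
= 16.8 · (169/140 − 1)
= 16.8 · 0.2071
= 3.48 L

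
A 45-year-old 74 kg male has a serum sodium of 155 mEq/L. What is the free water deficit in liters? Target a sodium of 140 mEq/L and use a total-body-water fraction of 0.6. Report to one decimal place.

TBW = 0.6 · 74 = 44.4 L
Free water deficit = TBW · (Na/140 − 1)
= 44.4 · (155/140 − 1)
= 44.4 · 0.1071
= 4.76 L

4.8 L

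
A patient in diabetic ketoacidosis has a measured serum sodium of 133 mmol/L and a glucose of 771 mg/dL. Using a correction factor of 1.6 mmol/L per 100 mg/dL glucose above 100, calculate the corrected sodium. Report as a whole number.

144 mmol/L

Corrected Na = measured Na + 1.6 · (glucose − 100)/100
= 133 + 1.6 · (771 − 100)/100
= 133 + 10.7
= 143.7 mmol/L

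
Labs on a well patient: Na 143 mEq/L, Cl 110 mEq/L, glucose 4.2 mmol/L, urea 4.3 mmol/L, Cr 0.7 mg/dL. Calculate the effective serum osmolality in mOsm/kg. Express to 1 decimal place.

290.2 mOsm/kg

Effective osmolality excludes urea (freely permeant across cell membranes):
2·Na + glucose
= 2·143 + 4.2
= 286 + 4.2
= 290.2 mOsm/kg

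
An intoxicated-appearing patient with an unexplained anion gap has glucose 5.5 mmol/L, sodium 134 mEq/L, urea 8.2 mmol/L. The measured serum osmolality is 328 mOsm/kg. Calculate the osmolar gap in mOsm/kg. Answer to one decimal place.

46.3 mOsm/kg

Calculated osmolality = 2·Na + glucose + urea
= 2·134 + 5.5 + 8.2
= 268 + 5.50 + 8.20
= 281.7 mOsm/kg ≈ 281.7 mOsm/kg
Osmolar gap = measured − calculated = 328 − 281.7 = 46.3 mOsm/kg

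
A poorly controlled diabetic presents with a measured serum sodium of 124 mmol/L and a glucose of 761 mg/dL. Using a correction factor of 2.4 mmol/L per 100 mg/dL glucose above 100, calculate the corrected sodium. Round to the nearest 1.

Corrected Na = measured Na + 2.4 · (glucose − 100)/100
= 124 + 2.4 · (761 − 100)/100
= 124 + 15.9
= 139.9 mmol/L

140 mmol/L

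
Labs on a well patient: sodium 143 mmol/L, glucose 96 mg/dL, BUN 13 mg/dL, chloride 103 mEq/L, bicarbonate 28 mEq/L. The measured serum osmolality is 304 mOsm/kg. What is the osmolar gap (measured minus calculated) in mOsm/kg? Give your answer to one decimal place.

Calculated osmolality = 2·Na + glucose/18 + BUN/2.8
= 2·143 + 96/18 + 13/2.8
= 286 + 5.33 + 4.64
= 295.97 mOsm/kg ≈ 296.0 mOsm/kg
Osmolar gap = measured − calculated = 304 − 296.0 = 8.0 mOsm/kg

8.0 mOsm/kg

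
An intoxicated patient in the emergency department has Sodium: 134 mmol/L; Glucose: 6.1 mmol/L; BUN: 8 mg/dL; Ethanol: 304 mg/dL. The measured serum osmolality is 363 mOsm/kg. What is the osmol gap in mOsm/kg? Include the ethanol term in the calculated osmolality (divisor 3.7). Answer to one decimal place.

3.9 mOsm/kg

Calculated osmolality = 2·Na + glucose + BUN/2.8 + ethanol/3.7
= 2·134 + 6.1 + 8/2.8 + 304/3.7
= 268 + 6.10 + 2.86 + 82.16
= 359.12 mOsm/kg ≈ 359.1 mOsm/kg
Osmolar gap = measured − calculated = 363 − 359.1 = 3.9 mOsm/kg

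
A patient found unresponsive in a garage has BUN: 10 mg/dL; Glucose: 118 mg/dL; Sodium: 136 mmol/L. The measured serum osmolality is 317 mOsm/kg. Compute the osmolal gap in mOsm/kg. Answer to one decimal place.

34.9 mOsm/kg

Calculated osmolality = 2·Na + glucose/18 + BUN/2.8
= 2·136 + 118/18 + 10/2.8
= 272 + 6.56 + 3.57
= 282.13 mOsm/kg ≈ 282.1 mOsm/kg
Osmolar gap = measured − calculated = 317 − 282.1 = 34.9 mOsm/kg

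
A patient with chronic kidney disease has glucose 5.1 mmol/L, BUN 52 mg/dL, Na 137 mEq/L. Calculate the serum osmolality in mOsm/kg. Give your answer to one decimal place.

297.7 mOsm/kg

Calculated osmolality = 2·Na + glucose + BUN/2.8
= 2·137 + 5.1 + 52/2.8
= 274 + 5.10 + 18.57
= 297.67 mOsm/kg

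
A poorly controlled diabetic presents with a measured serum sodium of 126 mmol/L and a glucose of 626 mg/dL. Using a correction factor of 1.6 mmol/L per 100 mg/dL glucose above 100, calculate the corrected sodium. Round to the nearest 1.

134 mmol/L

Corrected Na = measured Na + 1.6 · (glucose − 100)/100
= 126 + 1.6 · (626 − 100)/100
= 126 + 8.4
= 134.4 mmol/L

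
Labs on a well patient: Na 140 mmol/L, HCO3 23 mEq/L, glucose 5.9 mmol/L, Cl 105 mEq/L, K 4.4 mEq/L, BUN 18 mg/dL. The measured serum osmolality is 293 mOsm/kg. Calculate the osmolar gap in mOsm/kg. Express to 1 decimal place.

Calculated osmolality = 2·Na + glucose + BUN/2.8
= 2·140 + 5.9 + 18/2.8
= 280 + 5.90 + 6.43
= 292.33 mOsm/kg ≈ 292.3 mOsm/kg
Osmolar gap = measured − calculated = 293 − 292.3 = 0.7 mOsm/kg

0.7 mOsm/kg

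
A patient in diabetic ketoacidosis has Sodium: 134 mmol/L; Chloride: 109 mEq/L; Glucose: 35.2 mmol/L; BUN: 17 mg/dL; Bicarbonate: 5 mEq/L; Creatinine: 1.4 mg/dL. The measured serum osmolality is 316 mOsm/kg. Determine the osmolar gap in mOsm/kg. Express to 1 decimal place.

6.7 mOsm/kg

Calculated osmolality = 2·Na + glucose + BUN/2.8
= 2·134 + 35.2 + 17/2.8
= 268 + 35.20 + 6.07
= 309.27 mOsm/kg ≈ 309.3 mOsm/kg
Osmolar gap = measured − calculated = 316 − 309.3 = 6.7 mOsm/kg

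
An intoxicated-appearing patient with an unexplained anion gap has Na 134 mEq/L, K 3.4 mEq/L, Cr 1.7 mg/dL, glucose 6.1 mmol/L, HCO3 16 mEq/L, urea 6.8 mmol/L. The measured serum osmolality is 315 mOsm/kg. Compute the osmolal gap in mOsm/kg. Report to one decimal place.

34.1 mOsm/kg

Calculated osmolality = 2·Na + glucose + urea
= 2·134 + 6.1 + 6.8
= 268 + 6.10 + 6.80
= 280.9 mOsm/kg ≈ 280.9 mOsm/kg
Osmolar gap = measured − calculated = 315 − 280.9 = 34.1 mOsm/kg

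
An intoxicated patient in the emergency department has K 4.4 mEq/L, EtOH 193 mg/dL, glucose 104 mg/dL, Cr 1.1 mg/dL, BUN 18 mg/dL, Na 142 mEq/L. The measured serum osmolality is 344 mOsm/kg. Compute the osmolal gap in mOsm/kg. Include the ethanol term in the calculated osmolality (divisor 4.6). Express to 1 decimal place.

5.8 mOsm/kg

Calculated osmolality = 2·Na + glucose/18 + BUN/2.8 + ethanol/4.6
= 2·142 + 104/18 + 18/2.8 + 193/4.6
= 284 + 5.78 + 6.43 + 41.96
= 338.17 mOsm/kg ≈ 338.2 mOsm/kg
Osmolar gap = measured − calculated = 344 − 338.2 = 5.8 mOsm/kg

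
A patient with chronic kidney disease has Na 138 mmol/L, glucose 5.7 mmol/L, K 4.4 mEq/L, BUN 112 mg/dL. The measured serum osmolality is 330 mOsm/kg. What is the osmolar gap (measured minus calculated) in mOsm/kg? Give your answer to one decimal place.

8.3 mOsm/kg

Calculated osmolality = 2·Na + glucose + BUN/2.8
= 2·138 + 5.7 + 112/2.8
= 276 + 5.70 + 40
= 321.7 mOsm/kg ≈ 321.7 mOsm/kg
Osmolar gap = measured − calculated = 330 − 321.7 = 8.3 mOsm/kg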